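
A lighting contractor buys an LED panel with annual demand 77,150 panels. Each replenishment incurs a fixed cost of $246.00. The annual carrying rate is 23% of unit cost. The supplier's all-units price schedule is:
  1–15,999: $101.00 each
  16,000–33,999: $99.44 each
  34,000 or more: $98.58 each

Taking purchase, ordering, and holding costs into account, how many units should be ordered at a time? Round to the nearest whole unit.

Holding cost per unit per year at price C is H = 0.23·C.
Evaluate total cost at each tier's feasible EOQ or, if the EOQ is below the tier, at the tier's minimum quantity.
EOQ at $101.00 = 1278.3 (feasible in tier 1): TC = 77,150×$101.00 + (77,150/1278.3)×246 + (1278.3/2)×0.23×$101.00 = $7,821,844.44.
EOQ at $99.44 = 1288.3 < 16000, so use break Q=16000: TC = 77,150×$99.44 + (77,150/16000.0)×246 + (16000.0/2)×0.23×$99.44 = $7,855,951.78.
EOQ at $98.58 = 1293.9 < 34000, so use break Q=34000: TC = 77,150×$98.58 + (77,150/34000.0)×246 + (34000.0/2)×0.23×$98.58 = $7,991,453.00.
Lowest total cost is $7,821,844.44 at Q = 1278.3.

Q* ≈ 1,278 panels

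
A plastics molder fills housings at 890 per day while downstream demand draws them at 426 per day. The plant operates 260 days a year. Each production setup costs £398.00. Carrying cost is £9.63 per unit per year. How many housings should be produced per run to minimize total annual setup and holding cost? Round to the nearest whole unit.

Q* ≈ 4,191 housings

Annual demand D = 426 × 260 = 110,760.
Production build-up factor (1 − d/p) = 1 − 426/890 = 0.5213.
Q* = √(2DS / (H(1 − d/p))) = √(2 × 110,760 × 398 / (9.63 × 0.5213)).
= √(88,164,960 / 5.0206) ≈ 4190.549.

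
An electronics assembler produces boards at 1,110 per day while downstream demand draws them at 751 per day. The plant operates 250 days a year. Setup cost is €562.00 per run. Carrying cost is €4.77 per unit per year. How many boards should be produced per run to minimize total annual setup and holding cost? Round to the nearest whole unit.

Annual demand D = 751 × 250 = 187,750.
Production build-up factor (1 − d/p) = 1 − 751/1,110 = 0.3234.
Q* = √(2DS / (H(1 − d/p))) = √(2 × 187,750 × 562 / (4.77 × 0.3234)).
= √(211,031,000 / 1.5427) ≈ 11695.753.

Q* ≈ 11,696 boards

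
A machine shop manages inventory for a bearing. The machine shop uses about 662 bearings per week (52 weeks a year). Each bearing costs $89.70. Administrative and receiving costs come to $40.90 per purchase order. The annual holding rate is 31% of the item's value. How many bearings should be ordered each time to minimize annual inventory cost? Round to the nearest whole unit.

Q* ≈ 318 bearings

Annual demand D = 662 × 52 = 34,424.
Holding cost H = 0.31 × $89.70 = $27.8070 per unit per year.
EOQ = √(2DS / H) = √(2 × 34,424 × 40.9 / 27.807).
= √(2,815,883.2 / 27.807) = √101,265.2641 ≈ 318.222.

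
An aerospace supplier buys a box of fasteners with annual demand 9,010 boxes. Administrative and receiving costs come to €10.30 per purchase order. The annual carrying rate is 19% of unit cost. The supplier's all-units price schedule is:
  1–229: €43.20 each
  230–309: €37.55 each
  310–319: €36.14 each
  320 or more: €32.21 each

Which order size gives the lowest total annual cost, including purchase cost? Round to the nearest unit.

Q* ≈ 320 boxes

Holding cost per unit per year at price C is H = 0.19·C.
Candidates are each tier's EOQ (if it falls in that tier) and each price-break quantity.
EOQ at €43.20 = 150.4 (feasible in tier 1): TC = 9,010×€43.20 + (9,010/150.4)×10.3 + (150.4/2)×0.19×€43.20 = €390,466.28.
EOQ at €37.55 = 161.3 < 230, so use break Q=230: TC = 9,010×€37.55 + (9,010/230.0)×10.3 + (230.0/2)×0.19×€37.55 = €339,549.46.
EOQ at €36.14 = 164.4 < 310, so use break Q=310: TC = 9,010×€36.14 + (9,010/310.0)×10.3 + (310.0/2)×0.19×€36.14 = €326,985.09.
EOQ at €32.21 = 174.2 < 320, so use break Q=320: TC = 9,010×€32.21 + (9,010/320.0)×10.3 + (320.0/2)×0.19×€32.21 = €291,481.29.
Lowest total cost is €291,481.29 at Q = 320.0.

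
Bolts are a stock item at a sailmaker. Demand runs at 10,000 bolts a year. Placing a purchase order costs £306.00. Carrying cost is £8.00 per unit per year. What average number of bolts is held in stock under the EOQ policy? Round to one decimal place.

Average inventory ≈ 437.3 bolts

The optimal lot size = √(2DS/H) = √(2 × 10,000 × 306 / 8) ≈ 874.64.
Average inventory = Q*/2 ≈ 874.64 / 2 = 437.321.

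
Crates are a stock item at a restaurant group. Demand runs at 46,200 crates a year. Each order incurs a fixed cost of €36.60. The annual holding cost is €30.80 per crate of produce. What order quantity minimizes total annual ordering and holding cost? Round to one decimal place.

EOQ = √(2DS / H) = √(2 × 46,200 × 36.6 / 30.8).
= √(3,381,840 / 30.8) = √109,800 ≈ 331.361.

Q* ≈ 331.4 crates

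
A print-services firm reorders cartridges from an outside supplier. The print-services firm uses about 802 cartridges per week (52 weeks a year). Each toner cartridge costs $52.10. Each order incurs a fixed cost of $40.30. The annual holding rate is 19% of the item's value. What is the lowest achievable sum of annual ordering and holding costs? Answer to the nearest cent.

TC* ≈ $5,768.36

Annual demand D = 802 × 52 = 41,704.
Holding cost H = 0.19 × $52.10 = $9.8990 per unit per year.
Q* = √(2DS/H) = √(2 × 41,704 × 40.3 / 9.899) ≈ 582.72.
At Q*, ordering cost (D/Q*)S equals holding cost (Q*/2)H, each = √(DSH/2).
Minimum total = √(2DSH) = √(2 × 41,704 × 40.3 × 9.899) ≈ 5768.356.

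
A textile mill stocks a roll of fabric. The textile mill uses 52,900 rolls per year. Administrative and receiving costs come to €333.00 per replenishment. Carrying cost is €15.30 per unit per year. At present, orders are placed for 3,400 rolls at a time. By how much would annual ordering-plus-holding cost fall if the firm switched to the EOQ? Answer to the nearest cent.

EOQ = √(2DS/H) = √(2 × 52,900 × 333 / 15.3) ≈ 1517.47.
Cost at Q* = (D/Q*)S + (Q*/2)H = √(2DSH) ≈ €23,217.24.
Cost at Q = 3,400: (52,900/3,400)×333 + (3,400/2)×15.3 = €5,181.09 + €26,010.00 = €31,191.09.
Excess = €31,191.09 − €23,217.24 = €7,973.84.

Extra cost ≈ €7,973.84 per year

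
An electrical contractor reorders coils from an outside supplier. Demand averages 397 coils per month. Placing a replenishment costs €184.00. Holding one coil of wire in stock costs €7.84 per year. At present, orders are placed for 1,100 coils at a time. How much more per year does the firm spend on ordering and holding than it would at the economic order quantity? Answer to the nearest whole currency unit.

Annual demand D = 397 × 12 = 4,764.
EOQ = √(2DS/H) = √(2 × 4,764 × 184 / 7.84) ≈ 472.88.
Cost at Q* = (D/Q*)S + (Q*/2)H = √(2DSH) ≈ €3,707.39.
Cost at Q = 1,100: (4,764/1,100)×184 + (1,100/2)×7.84 = €796.89 + €4,312.00 = €5,108.89.
Excess = €5,108.89 − €3,707.39 = €1,401.50.

Extra cost ≈ €1,402 per year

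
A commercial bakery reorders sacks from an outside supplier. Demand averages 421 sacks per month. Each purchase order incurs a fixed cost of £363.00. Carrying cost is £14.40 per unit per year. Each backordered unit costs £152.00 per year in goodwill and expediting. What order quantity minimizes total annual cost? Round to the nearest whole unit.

Q* ≈ 528 sacks

Annual demand D = 421 × 12 = 5,052.
With planned backorders, Q* = √(2DS/H) · √((H+B)/B).
√(2DS/H) = √(2 × 5,052 × 363 / 14.4) = 504.683.
√((H+B)/B) = √((14.4+152)/152) = 1.0463.
Q* ≈ 528.048.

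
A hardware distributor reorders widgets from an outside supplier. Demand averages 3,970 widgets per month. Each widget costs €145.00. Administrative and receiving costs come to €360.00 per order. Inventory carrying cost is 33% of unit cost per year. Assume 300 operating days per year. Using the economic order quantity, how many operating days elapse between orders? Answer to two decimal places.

T ≈ 5.33 days

Annual demand D = 3,970 × 12 = 47,640.
Holding cost H = 0.33 × €145.00 = €47.8500 per unit per year.
Q* = √(2DS/H) = √(2 × 47,640 × 360 / 47.85) ≈ 846.66.
Cycle time = Q*/D × 300 = 846.66 / 47,640 × 300 ≈ 5.332 days.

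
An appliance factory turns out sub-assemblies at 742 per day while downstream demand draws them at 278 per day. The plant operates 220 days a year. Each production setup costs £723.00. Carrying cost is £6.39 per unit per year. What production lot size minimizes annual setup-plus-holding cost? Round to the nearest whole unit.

Annual demand D = 278 × 220 = 61,160.
Production build-up factor (1 − d/p) = 1 − 278/742 = 0.6253.
Q* = √(2DS / (H(1 − d/p))) = √(2 × 61,160 × 723 / (6.39 × 0.6253)).
= √(88,437,360 / 3.9959) ≈ 4704.467.

Q* ≈ 4,704 sub-assemblies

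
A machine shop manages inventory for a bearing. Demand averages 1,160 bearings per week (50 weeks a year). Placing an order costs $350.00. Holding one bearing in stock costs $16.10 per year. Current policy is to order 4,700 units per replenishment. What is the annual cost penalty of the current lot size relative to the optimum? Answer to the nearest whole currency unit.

Annual demand D = 1,160 × 50 = 58,000.
EOQ = √(2DS/H) = √(2 × 58,000 × 350 / 16.1) ≈ 1588.00.
Cost at Q* = (D/Q*)S + (Q*/2)H = √(2DSH) ≈ $25,566.78.
Cost at Q = 4,700: (58,000/4,700)×350 + (4,700/2)×16.1 = $4,319.15 + $37,835.00 = $42,154.15.
Excess = $42,154.15 − $25,566.78 = $16,587.37.

Extra cost ≈ $16,587 per year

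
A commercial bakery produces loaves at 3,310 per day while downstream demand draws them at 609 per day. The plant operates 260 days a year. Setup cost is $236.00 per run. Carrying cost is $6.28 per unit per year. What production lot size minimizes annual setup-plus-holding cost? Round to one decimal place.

Q* ≈ 3,818.9 loaves

Annual demand D = 609 × 260 = 158,340.
Production build-up factor (1 − d/p) = 1 − 609/3,310 = 0.8160.
Q* = √(2DS / (H(1 − d/p))) = √(2 × 158,340 × 236 / (6.28 × 0.8160)).
= √(74,736,480 / 5.1246) ≈ 3818.899.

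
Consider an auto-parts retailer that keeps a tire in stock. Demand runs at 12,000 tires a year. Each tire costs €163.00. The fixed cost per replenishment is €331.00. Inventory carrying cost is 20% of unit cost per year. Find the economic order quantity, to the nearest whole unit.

Q* ≈ 494 tires

Holding cost H = 0.20 × €163.00 = €32.6000 per unit per year.
EOQ = √(2DS / H) = √(2 × 12,000 × 331 / 32.6).
= √(7,944,000 / 32.6) = √243,680.9816 ≈ 493.641.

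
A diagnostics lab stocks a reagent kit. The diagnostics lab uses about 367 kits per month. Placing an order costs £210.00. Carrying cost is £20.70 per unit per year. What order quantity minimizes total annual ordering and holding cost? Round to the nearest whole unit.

Q* ≈ 299 kits

Annual demand D = 367 × 12 = 4,404.
EOQ = √(2DS / H) = √(2 × 4,404 × 210 / 20.7).
= √(1,849,680 / 20.7) = √89,356.5217 ≈ 298.926.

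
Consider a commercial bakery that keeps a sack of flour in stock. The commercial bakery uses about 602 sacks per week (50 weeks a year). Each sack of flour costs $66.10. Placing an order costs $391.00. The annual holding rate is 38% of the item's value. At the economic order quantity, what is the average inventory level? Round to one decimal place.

Average inventory ≈ 484.0 sacks

Annual demand D = 602 × 50 = 30,100.
Holding cost H = 0.38 × $66.10 = $25.1180 per unit per year.
EOQ = √(2DS/H) = √(2 × 30,100 × 391 / 25.118) ≈ 968.04.
Average inventory = Q*/2 ≈ 968.04 / 2 = 484.021.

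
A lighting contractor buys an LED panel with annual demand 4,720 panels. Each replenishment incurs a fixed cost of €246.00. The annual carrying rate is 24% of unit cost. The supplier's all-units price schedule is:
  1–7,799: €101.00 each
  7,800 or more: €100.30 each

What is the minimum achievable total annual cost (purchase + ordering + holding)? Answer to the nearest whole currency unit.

Holding cost per unit per year at price C is H = 0.24·C.
For each price level, check whether its EOQ is feasible; otherwise the best quantity at that price is the breakpoint.
EOQ at €101.00 = 309.5 (feasible in tier 1): TC = 4,720×€101.00 + (4,720/309.5)×246 + (309.5/2)×0.24×€101.00 = €484,222.74.
EOQ at €100.30 = 310.6 < 7800, so use break Q=7800: TC = 4,720×€100.30 + (4,720/7800.0)×246 + (7800.0/2)×0.24×€100.30 = €567,445.66.
Lowest total cost among the candidates is at Q = 309.5.

TC* ≈ €484,223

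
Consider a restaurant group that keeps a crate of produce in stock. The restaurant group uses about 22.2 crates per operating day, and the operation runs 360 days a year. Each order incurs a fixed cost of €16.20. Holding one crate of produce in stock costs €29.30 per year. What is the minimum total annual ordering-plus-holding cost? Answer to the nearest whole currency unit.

Annual demand D = 22.2 × 360 = 7,992.
Q* = √(2DS/H) = √(2 × 7,992 × 16.2 / 29.3) ≈ 94.01.
At Q*, ordering cost (D/Q*)S equals holding cost (Q*/2)H, each = √(DSH/2).
Minimum total = √(2DSH) = √(2 × 7,992 × 16.2 × 29.3) ≈ 2754.445.

TC* ≈ €2,754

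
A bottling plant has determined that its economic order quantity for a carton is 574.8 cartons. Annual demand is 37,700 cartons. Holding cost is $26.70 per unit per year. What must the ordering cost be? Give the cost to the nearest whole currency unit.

S ≈ $117

Invert the EOQ relation Q*² = 2DS/H.
From Q* = √(2DS/H): S = Q*²H / (2D) = 574.8² × 26.7 / (2 × 37,700) = 116.9967.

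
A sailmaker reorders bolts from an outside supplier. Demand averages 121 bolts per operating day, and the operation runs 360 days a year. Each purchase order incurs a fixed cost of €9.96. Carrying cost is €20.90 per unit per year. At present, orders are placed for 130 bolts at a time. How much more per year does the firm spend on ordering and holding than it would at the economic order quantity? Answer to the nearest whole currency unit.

Annual demand D = 121 × 360 = 43,560.
EOQ = √(2DS/H) = √(2 × 43,560 × 9.96 / 20.9) ≈ 203.76.
Cost at Q* = (D/Q*)S + (Q*/2)H = √(2DSH) ≈ €4,258.55.
Cost at Q = 130: (43,560/130)×9.96 + (130/2)×20.9 = €3,337.37 + €1,358.50 = €4,695.87.
Excess = €4,695.87 − €4,258.55 = €437.32.

Extra cost ≈ €437 per year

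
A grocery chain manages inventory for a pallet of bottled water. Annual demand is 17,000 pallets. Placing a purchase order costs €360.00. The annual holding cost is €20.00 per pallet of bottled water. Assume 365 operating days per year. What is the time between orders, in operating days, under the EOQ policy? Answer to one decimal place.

T ≈ 16.8 days

EOQ = √(2DS/H) = √(2 × 17,000 × 360 / 20) ≈ 782.30.
Cycle time = Q*/D × 365 = 782.30 / 17,000 × 365 ≈ 16.797 days.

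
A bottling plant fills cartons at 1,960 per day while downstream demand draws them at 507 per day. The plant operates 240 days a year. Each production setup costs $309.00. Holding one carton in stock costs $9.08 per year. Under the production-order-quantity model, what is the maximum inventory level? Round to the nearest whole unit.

I_max ≈ 2,478 cartons

Annual demand D = 507 × 240 = 121,680.
Production build-up factor (1 − d/p) = 1 − 507/1,960 = 0.7413.
Q* = √(2DS / (H(1 − d/p))) = √(2 × 121,680 × 309 / (9.08 × 0.7413)).
= √(75,198,240 / 6.7312) ≈ 3342.382.
Maximum inventory = Q*(1 − d/p) = 3342.382 × 0.7413 ≈ 2477.797.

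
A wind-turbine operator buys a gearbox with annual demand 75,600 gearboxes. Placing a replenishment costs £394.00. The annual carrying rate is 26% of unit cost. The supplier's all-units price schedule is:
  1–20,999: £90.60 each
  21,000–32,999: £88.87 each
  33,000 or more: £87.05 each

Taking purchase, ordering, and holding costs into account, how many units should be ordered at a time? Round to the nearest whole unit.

Holding cost per unit per year at price C is H = 0.26·C.
Evaluate total cost at each tier's feasible EOQ or, if the EOQ is below the tier, at the tier's minimum quantity.
EOQ at £90.60 = 1590.3 (feasible in tier 1): TC = 75,600×£90.60 + (75,600/1590.3)×394 + (1590.3/2)×0.26×£90.60 = £6,886,820.60.
EOQ at £88.87 = 1605.7 < 21000, so use break Q=21000: TC = 75,600×£88.87 + (75,600/21000.0)×394 + (21000.0/2)×0.26×£88.87 = £6,962,605.50.
EOQ at £87.05 = 1622.4 < 33000, so use break Q=33000: TC = 75,600×£87.05 + (75,600/33000.0)×394 + (33000.0/2)×0.26×£87.05 = £6,955,327.12.
Lowest total cost is £6,886,820.60 at Q = 1590.3.

Q* ≈ 1,590 gearboxes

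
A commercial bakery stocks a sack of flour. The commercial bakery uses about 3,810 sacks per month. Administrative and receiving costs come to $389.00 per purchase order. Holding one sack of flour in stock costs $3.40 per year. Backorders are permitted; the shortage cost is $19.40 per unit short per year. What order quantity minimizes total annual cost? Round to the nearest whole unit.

Q* ≈ 3,506 sacks

Annual demand D = 3,810 × 12 = 45,720.
With planned backorders, Q* = √(2DS/H) · √((H+B)/B).
√(2DS/H) = √(2 × 45,720 × 389 / 3.4) = 3234.472.
√((H+B)/B) = √((3.4+19.4)/19.4) = 1.0841.
Q* ≈ 3506.469.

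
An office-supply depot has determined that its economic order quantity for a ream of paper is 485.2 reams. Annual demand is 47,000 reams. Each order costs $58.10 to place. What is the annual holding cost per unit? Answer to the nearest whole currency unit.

H ≈ $23

The basic EOQ model gives Q* = √(2DS/H); rearrange for the unknown.
From Q* = √(2DS/H): H = 2DS / Q*² = 2 × 47,000 × 58.1 / 485.2² = 23.1986.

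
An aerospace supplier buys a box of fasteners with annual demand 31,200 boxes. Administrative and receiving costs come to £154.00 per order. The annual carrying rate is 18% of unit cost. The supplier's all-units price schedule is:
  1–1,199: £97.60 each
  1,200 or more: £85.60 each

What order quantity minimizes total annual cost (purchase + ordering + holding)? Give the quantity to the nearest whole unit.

Holding cost per unit per year at price C is H = 0.18·C.
Candidates are each tier's EOQ (if it falls in that tier) and each price-break quantity.
EOQ at £97.60 = 739.6 (feasible in tier 1): TC = 31,200×£97.60 + (31,200/739.6)×154 + (739.6/2)×0.18×£97.60 = £3,058,113.13.
EOQ at £85.60 = 789.7 < 1200, so use break Q=1200: TC = 31,200×£85.60 + (31,200/1200.0)×154 + (1200.0/2)×0.18×£85.60 = £2,683,968.80.
Lowest total cost is £2,683,968.80 at Q = 1200.0.

Q* ≈ 1,200 boxes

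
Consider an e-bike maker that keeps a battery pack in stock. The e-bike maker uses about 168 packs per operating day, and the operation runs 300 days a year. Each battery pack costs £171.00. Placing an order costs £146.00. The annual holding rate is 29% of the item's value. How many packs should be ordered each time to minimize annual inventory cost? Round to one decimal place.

Q* ≈ 544.8 packs

Annual demand D = 168 × 300 = 50,400.
Holding cost H = 0.29 × £171.00 = £49.5900 per unit per year.
EOQ = √(2DS / H) = √(2 × 50,400 × 146 / 49.59).
= √(14,716,800 / 49.59) = √296,769.51 ≈ 544.766.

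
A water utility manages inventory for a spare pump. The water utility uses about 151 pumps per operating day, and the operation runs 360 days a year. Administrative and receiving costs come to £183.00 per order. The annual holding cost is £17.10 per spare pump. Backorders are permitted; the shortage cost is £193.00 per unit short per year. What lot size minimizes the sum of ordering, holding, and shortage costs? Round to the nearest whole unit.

Q* ≈ 1,125 pumps

Annual demand D = 151 × 360 = 54,360.
With planned backorders, Q* = √(2DS/H) · √((H+B)/B).
√(2DS/H) = √(2 × 54,360 × 183 / 17.1) = 1078.654.
√((H+B)/B) = √((17.1+193)/193) = 1.0434.
Q* ≈ 1125.425.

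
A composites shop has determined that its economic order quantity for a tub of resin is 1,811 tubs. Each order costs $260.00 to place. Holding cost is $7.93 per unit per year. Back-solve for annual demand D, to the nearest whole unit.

D ≈ 50,016 tubs per year

Invert the EOQ relation Q*² = 2DS/H.
From Q* = √(2DS/H): D = Q*²H / (2S) = 1,811² × 7.93 / (2 × 260) = 50015.745.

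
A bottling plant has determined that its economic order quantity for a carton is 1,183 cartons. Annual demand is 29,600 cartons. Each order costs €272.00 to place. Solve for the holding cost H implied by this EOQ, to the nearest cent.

Invert the EOQ relation Q*² = 2DS/H.
From Q* = √(2DS/H): H = 2DS / Q*² = 2 × 29,600 × 272 / 1,183² = 11.5059.

H ≈ €11.51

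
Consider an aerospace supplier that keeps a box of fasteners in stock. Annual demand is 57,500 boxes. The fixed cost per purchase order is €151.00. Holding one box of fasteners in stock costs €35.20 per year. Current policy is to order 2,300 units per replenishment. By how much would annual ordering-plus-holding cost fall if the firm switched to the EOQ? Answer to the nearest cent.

Extra cost ≈ €19,531.57 per year

EOQ = √(2DS/H) = √(2 × 57,500 × 151 / 35.2) ≈ 702.37.
Cost at Q* = (D/Q*)S + (Q*/2)H = √(2DSH) ≈ €24,723.43.
Cost at Q = 2,300: (57,500/2,300)×151 + (2,300/2)×35.2 = €3,775.00 + €40,480.00 = €44,255.00.
Excess = €44,255.00 − €24,723.43 = €19,531.57.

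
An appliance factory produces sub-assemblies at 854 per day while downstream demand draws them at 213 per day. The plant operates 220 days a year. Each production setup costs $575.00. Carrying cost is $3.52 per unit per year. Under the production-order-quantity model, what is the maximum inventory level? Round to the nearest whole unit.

I_max ≈ 3,390 sub-assemblies

Annual demand D = 213 × 220 = 46,860.
Production build-up factor (1 − d/p) = 1 − 213/854 = 0.7506.
Q* = √(2DS / (H(1 − d/p))) = √(2 × 46,860 × 575 / (3.52 × 0.7506)).
= √(53,889,000 / 2.6421) ≈ 4516.257.
Maximum inventory = Q*(1 − d/p) = 4516.257 × 0.7506 ≈ 3389.837.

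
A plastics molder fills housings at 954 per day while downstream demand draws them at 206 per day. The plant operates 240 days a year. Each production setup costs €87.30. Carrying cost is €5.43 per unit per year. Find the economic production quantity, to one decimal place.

Annual demand D = 206 × 240 = 49,440.
Production build-up factor (1 − d/p) = 1 − 206/954 = 0.7841.
Q* = √(2DS / (H(1 − d/p))) = √(2 × 49,440 × 87.3 / (5.43 × 0.7841)).
= √(8,632,224 / 4.2575) ≈ 1423.917.

Q* ≈ 1,423.9 housings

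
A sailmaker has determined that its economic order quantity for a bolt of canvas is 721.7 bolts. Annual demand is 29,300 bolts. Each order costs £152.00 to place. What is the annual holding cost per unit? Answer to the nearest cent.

H ≈ £17.10

The basic EOQ model gives Q* = √(2DS/H); rearrange for the unknown.
From Q* = √(2DS/H): H = 2DS / Q*² = 2 × 29,300 × 152 / 721.7² = 17.1012.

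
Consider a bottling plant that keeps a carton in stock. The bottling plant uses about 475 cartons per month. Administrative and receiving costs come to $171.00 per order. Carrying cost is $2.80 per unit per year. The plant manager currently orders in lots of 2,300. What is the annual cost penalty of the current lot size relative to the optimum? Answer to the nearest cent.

Extra cost ≈ $1,307.48 per year

Annual demand D = 475 × 12 = 5,700.
EOQ = √(2DS/H) = √(2 × 5,700 × 171 / 2.8) ≈ 834.39.
Cost at Q* = (D/Q*)S + (Q*/2)H = √(2DSH) ≈ $2,336.30.
Cost at Q = 2,300: (5,700/2,300)×171 + (2,300/2)×2.8 = $423.78 + $3,220.00 = $3,643.78.
Excess = $3,643.78 − $2,336.30 = $1,307.48.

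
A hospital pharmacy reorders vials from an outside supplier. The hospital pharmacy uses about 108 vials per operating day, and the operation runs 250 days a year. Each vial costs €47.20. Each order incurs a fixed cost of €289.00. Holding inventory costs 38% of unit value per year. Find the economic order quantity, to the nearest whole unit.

Q* ≈ 933 vials

Annual demand D = 108 × 250 = 27,000.
Holding cost H = 0.38 × €47.20 = €17.9360 per unit per year.
EOQ = √(2DS / H) = √(2 × 27,000 × 289 / 17.936).
= √(15,606,000 / 17.936) = √870,093.6664 ≈ 932.788.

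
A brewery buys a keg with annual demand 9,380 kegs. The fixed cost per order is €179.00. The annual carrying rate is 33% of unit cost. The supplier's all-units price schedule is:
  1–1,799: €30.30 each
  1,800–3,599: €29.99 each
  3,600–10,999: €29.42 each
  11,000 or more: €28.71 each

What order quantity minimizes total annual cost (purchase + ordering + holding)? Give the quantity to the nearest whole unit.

Holding cost per unit per year at price C is H = 0.33·C.
Candidates are each tier's EOQ (if it falls in that tier) and each price-break quantity.
EOQ at €30.30 = 579.5 (feasible in tier 1): TC = 9,380×€30.30 + (9,380/579.5)×179 + (579.5/2)×0.33×€30.30 = €290,008.57.
EOQ at €29.99 = 582.5 < 1800, so use break Q=1800: TC = 9,380×€29.99 + (9,380/1800.0)×179 + (1800.0/2)×0.33×€29.99 = €291,146.02.
EOQ at €29.42 = 588.1 < 3600, so use break Q=3600: TC = 9,380×€29.42 + (9,380/3600.0)×179 + (3600.0/2)×0.33×€29.42 = €293,901.47.
EOQ at €28.71 = 595.3 < 11000, so use break Q=11000: TC = 9,380×€28.71 + (9,380/11000.0)×179 + (11000.0/2)×0.33×€28.71 = €321,561.09.
Lowest total cost is €290,008.57 at Q = 579.5.

Q* ≈ 580 kegs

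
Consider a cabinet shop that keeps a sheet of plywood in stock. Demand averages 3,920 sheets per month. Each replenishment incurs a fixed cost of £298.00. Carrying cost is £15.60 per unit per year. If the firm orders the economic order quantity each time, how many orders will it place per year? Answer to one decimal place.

Annual demand D = 3,920 × 12 = 47,040.
EOQ = √(2DS/H) = √(2 × 47,040 × 298 / 15.6) ≈ 1340.59.
Orders per year = D / Q* = 47,040 / 1340.59 ≈ 35.089.

N ≈ 35.1 orders per year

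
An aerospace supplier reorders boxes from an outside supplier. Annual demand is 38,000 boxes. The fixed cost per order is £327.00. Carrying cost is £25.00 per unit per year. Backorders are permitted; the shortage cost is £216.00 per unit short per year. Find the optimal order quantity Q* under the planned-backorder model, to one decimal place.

With planned backorders, Q* = √(2DS/H) · √((H+B)/B).
√(2DS/H) = √(2 × 38,000 × 327 / 25) = 997.036.
√((H+B)/B) = √((25+216)/216) = 1.0563.
Q* ≈ 1053.155.

Q* ≈ 1,053.2 boxes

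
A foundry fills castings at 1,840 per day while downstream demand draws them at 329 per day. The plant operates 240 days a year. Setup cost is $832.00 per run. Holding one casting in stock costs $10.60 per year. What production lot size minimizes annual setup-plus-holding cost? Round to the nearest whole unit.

Q* ≈ 3,885 castings

Annual demand D = 329 × 240 = 78,960.
Production build-up factor (1 − d/p) = 1 − 329/1,840 = 0.8212.
Q* = √(2DS / (H(1 − d/p))) = √(2 × 78,960 × 832 / (10.6 × 0.8212)).
= √(131,389,440 / 8.7047) ≈ 3885.116.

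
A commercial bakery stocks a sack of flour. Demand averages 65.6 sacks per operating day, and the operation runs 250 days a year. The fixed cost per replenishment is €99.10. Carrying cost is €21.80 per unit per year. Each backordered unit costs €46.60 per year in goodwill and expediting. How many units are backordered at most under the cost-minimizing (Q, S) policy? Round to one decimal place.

S* ≈ 149.1 sacks

Annual demand D = 65.6 × 250 = 16,400.
With planned backorders, Q* = √(2DS/H) · √((H+B)/B).
√(2DS/H) = √(2 × 16,400 × 99.1 / 21.8) = 386.141.
√((H+B)/B) = √((21.8+46.6)/46.6) = 1.2115.
Q* ≈ 467.822.
S* = Q* · H/(H+B) = 467.822 × 21.8/68.4 ≈ 149.101.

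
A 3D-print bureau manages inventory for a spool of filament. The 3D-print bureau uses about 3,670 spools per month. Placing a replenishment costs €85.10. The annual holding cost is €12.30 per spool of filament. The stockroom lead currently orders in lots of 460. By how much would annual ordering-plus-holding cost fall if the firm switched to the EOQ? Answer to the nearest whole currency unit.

Annual demand D = 3,670 × 12 = 44,040.
EOQ = √(2DS/H) = √(2 × 44,040 × 85.1 / 12.3) ≈ 780.64.
Cost at Q* = (D/Q*)S + (Q*/2)H = √(2DSH) ≈ €9,601.87.
Cost at Q = 460: (44,040/460)×85.1 + (460/2)×12.3 = €8,147.40 + €2,829.00 = €10,976.40.
Excess = €10,976.40 − €9,601.87 = €1,374.53.

Extra cost ≈ €1,375 per year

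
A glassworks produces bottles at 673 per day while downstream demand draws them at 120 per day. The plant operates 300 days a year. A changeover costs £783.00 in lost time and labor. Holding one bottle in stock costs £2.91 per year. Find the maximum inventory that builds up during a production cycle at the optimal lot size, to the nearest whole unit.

I_max ≈ 3,990 bottles

Annual demand D = 120 × 300 = 36,000.
Production build-up factor (1 − d/p) = 1 − 120/673 = 0.8217.
Q* = √(2DS / (H(1 − d/p))) = √(2 × 36,000 × 783 / (2.91 × 0.8217)).
= √(56,376,000 / 2.3911) ≈ 4855.630.
Maximum inventory = Q*(1 − d/p) = 4855.630 × 0.8217 ≈ 3989.842.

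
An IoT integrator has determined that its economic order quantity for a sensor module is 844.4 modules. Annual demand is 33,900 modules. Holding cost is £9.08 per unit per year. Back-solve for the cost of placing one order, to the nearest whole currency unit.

S ≈ £95

The basic EOQ model gives Q* = √(2DS/H); rearrange for the unknown.
From Q* = √(2DS/H): S = Q*²H / (2D) = 844.4² × 9.08 / (2 × 33,900) = 95.4888.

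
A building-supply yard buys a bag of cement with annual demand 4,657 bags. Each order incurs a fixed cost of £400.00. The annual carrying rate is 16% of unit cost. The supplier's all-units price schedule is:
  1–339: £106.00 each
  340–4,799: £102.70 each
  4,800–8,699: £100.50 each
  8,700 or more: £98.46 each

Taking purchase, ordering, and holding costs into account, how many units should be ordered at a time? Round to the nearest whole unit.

Holding cost per unit per year at price C is H = 0.16·C.
Evaluate total cost at each tier's feasible EOQ or, if the EOQ is below the tier, at the tier's minimum quantity.
Tier 1 (£106.00): EOQ = 468.7 exceeds tier's upper bound 339, so this tier is dominated.
EOQ at £102.70 = 476.2 (feasible in tier 2): TC = 4,657×£102.70 + (4,657/476.2)×400 + (476.2/2)×0.16×£102.70 = £486,098.16.
EOQ at £100.50 = 481.3 < 4800, so use break Q=4800: TC = 4,657×£100.50 + (4,657/4800.0)×400 + (4800.0/2)×0.16×£100.50 = £507,008.58.
EOQ at £98.46 = 486.3 < 8700, so use break Q=8700: TC = 4,657×£98.46 + (4,657/8700.0)×400 + (8700.0/2)×0.16×£98.46 = £527,270.49.
Lowest total cost is £486,098.16 at Q = 476.2.

Q* ≈ 476 bags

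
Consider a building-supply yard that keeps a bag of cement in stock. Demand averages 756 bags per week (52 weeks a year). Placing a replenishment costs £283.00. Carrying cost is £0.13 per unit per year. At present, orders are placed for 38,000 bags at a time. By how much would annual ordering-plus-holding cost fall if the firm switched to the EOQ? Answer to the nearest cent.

Annual demand D = 756 × 52 = 39,312.
EOQ = √(2DS/H) = √(2 × 39,312 × 283 / 0.13) ≈ 13082.75.
Cost at Q* = (D/Q*)S + (Q*/2)H = √(2DSH) ≈ £1,700.76.
Cost at Q = 38,000: (39,312/38,000)×283 + (38,000/2)×0.13 = £292.77 + £2,470.00 = £2,762.77.
Excess = £2,762.77 − £1,700.76 = £1,062.01.

Extra cost ≈ £1,062.01 per year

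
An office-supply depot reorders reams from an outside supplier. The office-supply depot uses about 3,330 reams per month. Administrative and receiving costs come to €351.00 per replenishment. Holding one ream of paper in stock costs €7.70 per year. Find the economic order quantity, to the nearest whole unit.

Annual demand D = 3,330 × 12 = 39,960.
EOQ = √(2DS / H) = √(2 × 39,960 × 351 / 7.7).
= √(28,051,920 / 7.7) = √3,643,106.4935 ≈ 1908.692.

Q* ≈ 1,909 reams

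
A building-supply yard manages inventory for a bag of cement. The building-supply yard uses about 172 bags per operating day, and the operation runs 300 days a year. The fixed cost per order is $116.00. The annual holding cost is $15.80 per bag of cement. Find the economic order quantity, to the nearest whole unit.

Annual demand D = 172 × 300 = 51,600.
EOQ = √(2DS / H) = √(2 × 51,600 × 116 / 15.8).
= √(11,971,200 / 15.8) = √757,670.8861 ≈ 870.443.

Q* ≈ 870 bags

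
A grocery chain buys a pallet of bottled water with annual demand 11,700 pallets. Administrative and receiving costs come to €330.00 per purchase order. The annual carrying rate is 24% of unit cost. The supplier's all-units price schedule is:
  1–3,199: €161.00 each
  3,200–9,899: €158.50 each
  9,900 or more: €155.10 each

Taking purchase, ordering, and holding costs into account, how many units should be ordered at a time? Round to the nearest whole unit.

Q* ≈ 447 pallets

Holding cost per unit per year at price C is H = 0.24·C.
For each price level, check whether its EOQ is feasible; otherwise the best quantity at that price is the breakpoint.
EOQ at €161.00 = 447.0 (feasible in tier 1): TC = 11,700×€161.00 + (11,700/447.0)×330 + (447.0/2)×0.24×€161.00 = €1,900,973.62.
EOQ at €158.50 = 450.6 < 3200, so use break Q=3200: TC = 11,700×€158.50 + (11,700/3200.0)×330 + (3200.0/2)×0.24×€158.50 = €1,916,520.56.
EOQ at €155.10 = 455.5 < 9900, so use break Q=9900: TC = 11,700×€155.10 + (11,700/9900.0)×330 + (9900.0/2)×0.24×€155.10 = €1,999,318.80.
Lowest total cost is €1,900,973.62 at Q = 447.0.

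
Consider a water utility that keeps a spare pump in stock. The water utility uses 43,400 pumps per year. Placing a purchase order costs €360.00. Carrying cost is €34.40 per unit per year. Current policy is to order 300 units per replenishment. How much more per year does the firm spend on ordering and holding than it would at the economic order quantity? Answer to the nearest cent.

EOQ = √(2DS/H) = √(2 × 43,400 × 360 / 34.4) ≈ 953.09.
Cost at Q* = (D/Q*)S + (Q*/2)H = √(2DSH) ≈ €32,786.14.
Cost at Q = 300: (43,400/300)×360 + (300/2)×34.4 = €52,080.00 + €5,160.00 = €57,240.00.
Excess = €57,240.00 − €32,786.14 = €24,453.86.

Extra cost ≈ €24,453.86 per year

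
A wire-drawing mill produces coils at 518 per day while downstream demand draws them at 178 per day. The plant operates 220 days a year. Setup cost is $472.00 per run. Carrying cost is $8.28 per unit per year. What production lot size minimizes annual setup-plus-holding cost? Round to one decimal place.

Annual demand D = 178 × 220 = 39,160.
Production build-up factor (1 − d/p) = 1 − 178/518 = 0.6564.
Q* = √(2DS / (H(1 − d/p))) = √(2 × 39,160 × 472 / (8.28 × 0.6564)).
= √(36,967,040 / 5.4347) ≈ 2608.060.

Q* ≈ 2,608.1 coils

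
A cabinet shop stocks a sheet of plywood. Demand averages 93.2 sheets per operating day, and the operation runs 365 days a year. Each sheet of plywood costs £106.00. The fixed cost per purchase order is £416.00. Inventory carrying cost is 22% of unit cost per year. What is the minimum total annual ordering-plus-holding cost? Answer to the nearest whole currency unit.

Annual demand D = 93.2 × 365 = 34,018.
Holding cost H = 0.22 × £106.00 = £23.3200 per unit per year.
EOQ = √(2DS/H) = √(2 × 34,018 × 416 / 23.32) ≈ 1101.67.
At Q*, ordering cost (D/Q*)S equals holding cost (Q*/2)H, each = √(DSH/2).
Minimum total = √(2DSH) = √(2 × 34,018 × 416 × 23.32) ≈ 25690.960.

TC* ≈ £25,691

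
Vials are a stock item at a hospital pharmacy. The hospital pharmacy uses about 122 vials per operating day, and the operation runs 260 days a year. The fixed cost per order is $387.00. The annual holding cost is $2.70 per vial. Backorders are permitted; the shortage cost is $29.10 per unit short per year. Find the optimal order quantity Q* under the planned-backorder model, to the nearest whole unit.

Annual demand D = 122 × 260 = 31,720.
With planned backorders, Q* = √(2DS/H) · √((H+B)/B).
√(2DS/H) = √(2 × 31,720 × 387 / 2.7) = 3015.471.
√((H+B)/B) = √((2.7+29.1)/29.1) = 1.0454.
Q* ≈ 3152.262.

Q* ≈ 3,152 vials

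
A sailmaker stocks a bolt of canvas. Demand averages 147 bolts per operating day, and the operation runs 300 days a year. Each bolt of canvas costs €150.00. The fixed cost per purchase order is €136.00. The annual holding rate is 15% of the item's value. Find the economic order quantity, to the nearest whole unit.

Annual demand D = 147 × 300 = 44,100.
Holding cost H = 0.15 × €150.00 = €22.5000 per unit per year.
EOQ = √(2DS / H) = √(2 × 44,100 × 136 / 22.5).
= √(11,995,200 / 22.5) = √533,120 ≈ 730.151.

Q* ≈ 730 bolts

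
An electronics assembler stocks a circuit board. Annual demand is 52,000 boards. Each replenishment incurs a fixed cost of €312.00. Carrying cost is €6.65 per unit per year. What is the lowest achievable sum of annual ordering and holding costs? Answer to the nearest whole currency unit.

TC* ≈ €14,689

EOQ = √(2DS/H) = √(2 × 52,000 × 312 / 6.65) ≈ 2208.94.
At Q*, ordering cost (D/Q*)S equals holding cost (Q*/2)H, each = √(DSH/2).
Minimum total = √(2DSH) = √(2 × 52,000 × 312 × 6.65) ≈ 14689.425.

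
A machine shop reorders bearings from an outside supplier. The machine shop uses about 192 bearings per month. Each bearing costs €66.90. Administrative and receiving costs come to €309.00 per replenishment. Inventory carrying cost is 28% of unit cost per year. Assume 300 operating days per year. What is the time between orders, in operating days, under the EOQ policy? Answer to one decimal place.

T ≈ 35.9 days

Annual demand D = 192 × 12 = 2,304.
Holding cost H = 0.28 × €66.90 = €18.7320 per unit per year.
The optimal lot size = √(2DS/H) = √(2 × 2,304 × 309 / 18.732) ≈ 275.70.
Cycle time = Q*/D × 300 = 275.70 / 2,304 × 300 ≈ 35.899 days.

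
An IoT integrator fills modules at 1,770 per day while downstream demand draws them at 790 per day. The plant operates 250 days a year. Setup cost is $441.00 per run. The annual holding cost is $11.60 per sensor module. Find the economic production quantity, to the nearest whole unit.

Annual demand D = 790 × 250 = 197,500.
Production build-up factor (1 − d/p) = 1 − 790/1,770 = 0.5537.
Q* = √(2DS / (H(1 − d/p))) = √(2 × 197,500 × 441 / (11.6 × 0.5537)).
= √(174,195,000 / 6.4226) ≈ 5207.898.

Q* ≈ 5,208 modules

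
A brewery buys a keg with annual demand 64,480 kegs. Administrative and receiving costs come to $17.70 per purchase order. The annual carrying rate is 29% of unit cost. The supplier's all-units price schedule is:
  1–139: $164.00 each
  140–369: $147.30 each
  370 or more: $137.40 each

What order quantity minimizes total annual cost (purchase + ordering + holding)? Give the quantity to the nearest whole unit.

Holding cost per unit per year at price C is H = 0.29·C.
For each price level, check whether its EOQ is feasible; otherwise the best quantity at that price is the breakpoint.
Tier 1 ($164.00): EOQ = 219.1 exceeds tier's upper bound 139, so this tier is dominated.
EOQ at $147.30 = 231.2 (feasible in tier 2): TC = 64,480×$147.30 + (64,480/231.2)×17.7 + (231.2/2)×0.29×$147.30 = $9,507,778.49.
EOQ at $137.40 = 239.3 < 370, so use break Q=370: TC = 64,480×$137.40 + (64,480/370.0)×17.7 + (370.0/2)×0.29×$137.40 = $8,870,008.09.
Lowest total cost is $8,870,008.09 at Q = 370.0.

Q* ≈ 370 kegs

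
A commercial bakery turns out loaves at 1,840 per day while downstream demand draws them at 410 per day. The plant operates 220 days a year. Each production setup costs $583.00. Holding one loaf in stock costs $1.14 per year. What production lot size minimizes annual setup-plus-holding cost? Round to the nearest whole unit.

Annual demand D = 410 × 220 = 90,200.
Production build-up factor (1 − d/p) = 1 − 410/1,840 = 0.7772.
Q* = √(2DS / (H(1 − d/p))) = √(2 × 90,200 × 583 / (1.14 × 0.7772)).
= √(105,173,200 / 0.886) ≈ 10895.346.

Q* ≈ 10,895 loaves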